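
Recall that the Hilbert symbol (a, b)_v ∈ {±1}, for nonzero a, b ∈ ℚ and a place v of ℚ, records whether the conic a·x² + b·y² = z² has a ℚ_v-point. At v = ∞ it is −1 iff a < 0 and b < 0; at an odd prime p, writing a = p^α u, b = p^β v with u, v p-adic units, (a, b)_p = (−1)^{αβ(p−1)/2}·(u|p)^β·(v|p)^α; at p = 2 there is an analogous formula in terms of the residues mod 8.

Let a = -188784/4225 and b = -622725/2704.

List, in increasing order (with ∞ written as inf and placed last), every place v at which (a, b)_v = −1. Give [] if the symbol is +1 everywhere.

Mod squares: a ≡ -1311, b ≡ -69. Check v ∈ {∞, 2, 3, 5, 13, 19, 23}.
v=5: a=5^-2·(≡4), b=5^2·(≡4) mod 5; (4|5)=+1, (4|5)=+1; (−1)^{-2·2·2}·(+1)^2·(+1)^-2 = +1.
v=23: a=23^1·(≡16), b=23^1·(≡5) mod 23; (16|23)=+1, (5|23)=-1; (−1)^{1·1·11}·(+1)^1·(-1)^1 = +1.
v=3: a=3^3·(≡1), b=3^1·(≡1) mod 3; (1|3)=+1, (1|3)=+1; (−1)^{3·1·1}·(+1)^1·(+1)^3 = -1.
v=13: a=13^-2·(≡11), b=13^-2·(≡9) mod 13; (11|13)=-1, (9|13)=+1; (−1)^{-2·-2·6}·(-1)^-2·(+1)^-2 = +1.
v=∞: -1311 < 0 and -69 < 0  ⇒  (a,b)_∞ = -1.
v=2: v_2(a)=4, v_2(b)=-4; units ≡ 1, 3 (mod 8); ε·ε+αω+βω = 0·1+4·1+-4·0 ≡ 0  ⇒  (a,b)_2 = +1.
v=19: a=19^1·(≡11), b=19^2·(≡7) mod 19; (11|19)=+1, (7|19)=+1; (−1)^{1·2·9}·(+1)^2·(+1)^1 = +1.
(-1311, -69 / ℚ) ramifies at {3, ∞}: a division algebra.

[3, inf]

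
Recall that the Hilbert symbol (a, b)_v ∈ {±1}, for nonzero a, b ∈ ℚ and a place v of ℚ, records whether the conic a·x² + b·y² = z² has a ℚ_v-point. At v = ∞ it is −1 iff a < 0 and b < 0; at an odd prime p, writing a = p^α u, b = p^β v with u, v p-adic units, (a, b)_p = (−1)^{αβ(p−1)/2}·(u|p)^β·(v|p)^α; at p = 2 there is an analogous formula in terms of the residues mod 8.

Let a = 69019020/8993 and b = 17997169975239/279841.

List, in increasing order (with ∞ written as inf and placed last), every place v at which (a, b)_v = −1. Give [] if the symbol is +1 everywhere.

[2, 3, 7, 19]

(a, b) ≡ (33915, 399) mod (ℚ^×)²; places V = {2, 3, 5, 7, 13, 17, 19, 23, 31, ∞}.
(a,b)_7: α=1, u≡2; β=1, v≡4 (mod 7); (2|7)=+1, (4|7)=+1; sign (−1)^1·+1^1·+1^1 = -1.
(a,b)_5: α=1, u≡3; β=0, v≡4 (mod 5); (3|5)=-1, (4|5)=+1; sign (−1)^0·-1^0·+1^1 = +1.
(a,b)_∞: sgn(33915)=+, sgn(399)=+, so +1.
(a,b)_13: α=0, u≡7; β=2, v≡9 (mod 13); (7|13)=-1, (9|13)=+1; sign (−1)^0·-1^2·+1^0 = +1.
(a,b)_23: α=-2, u≡4; β=-4, v≡8 (mod 23); (4|23)=+1, (8|23)=+1; sign (−1)^0·+1^-4·+1^-2 = +1.
(a,b)_17: α=-1, u≡3; β=2, v≡8 (mod 17); (3|17)=-1, (8|17)=+1; sign (−1)^0·-1^2·+1^-1 = +1.
(a,b)_31: α=2, u≡8; β=4, v≡15 (mod 31); (8|31)=+1, (15|31)=-1; sign (−1)^0·+1^4·-1^2 = +1.
(a,b)_19: α=1, u≡14; β=1, v≡15 (mod 19); (14|19)=-1, (15|19)=-1; sign (−1)^1·-1^1·-1^1 = -1.
(a,b)_3: α=3, u≡1; β=1, v≡1 (mod 3); (1|3)=+1, (1|3)=+1; sign (−1)^1·+1^1·+1^3 = -1.
(a,b)_2: α=2, β=0; u≡3, v≡7 (mod 8); ε(u)ε(v)=1·1, αω(v)=2·0, βω(u)=0·1; sum ≡ 1  ⇒  -1.
(33915, 399 / ℚ) ramifies at {2, 3, 7, 19}: a division algebra.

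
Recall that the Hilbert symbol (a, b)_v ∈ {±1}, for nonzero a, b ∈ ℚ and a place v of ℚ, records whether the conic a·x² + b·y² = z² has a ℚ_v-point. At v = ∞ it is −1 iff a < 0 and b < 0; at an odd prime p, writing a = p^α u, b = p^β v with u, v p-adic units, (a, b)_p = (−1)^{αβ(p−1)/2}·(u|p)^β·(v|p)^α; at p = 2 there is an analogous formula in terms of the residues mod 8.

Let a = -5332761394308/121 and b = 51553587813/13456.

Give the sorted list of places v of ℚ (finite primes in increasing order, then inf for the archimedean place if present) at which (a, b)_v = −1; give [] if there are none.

(a, b) ≡ (-17, 12597) mod (ℚ^×)²; places V = {2, 3, 7, 11, 13, 17, 19, 29, ∞}.
(a,b)_3: α=2, u≡1; β=1, v≡2 (mod 3); (1|3)=+1, (2|3)=-1; sign (−1)^0·+1^1·-1^2 = +1.
(a,b)_7: α=0, u≡1; β=2, v≡1 (mod 7); (1|7)=+1, (1|7)=+1; sign (−1)^0·+1^2·+1^0 = +1.
(a,b)_19: α=2, u≡15; β=1, v≡7 (mod 19); (15|19)=-1, (7|19)=+1; sign (−1)^0·-1^1·+1^2 = -1.
(a,b)_17: α=7, u≡13; β=5, v≡11 (mod 17); (13|17)=+1, (11|17)=-1; sign (−1)^0·+1^5·-1^7 = -1.
(a,b)_29: α=0, u≡2; β=-2, v≡21 (mod 29); (2|29)=-1, (21|29)=-1; sign (−1)^0·-1^-2·-1^0 = +1.
(a,b)_13: α=0, u≡4; β=1, v≡6 (mod 13); (4|13)=+1, (6|13)=-1; sign (−1)^0·+1^1·-1^0 = +1.
(a,b)_2: α=2, β=-4; u≡7, v≡5 (mod 8); ε(u)ε(v)=1·0, αω(v)=2·1, βω(u)=-4·0; sum ≡ 0  ⇒  +1.
(a,b)_11: α=-2, u≡4; β=0, v≡8 (mod 11); (4|11)=+1, (8|11)=-1; sign (−1)^0·+1^0·-1^-2 = +1.
(a,b)_∞: sgn(-17)=−, sgn(12597)=+, so +1.
|Ram(-17, 12597)| = 2, even; anisotropic at {17, 19}.

[17, 19]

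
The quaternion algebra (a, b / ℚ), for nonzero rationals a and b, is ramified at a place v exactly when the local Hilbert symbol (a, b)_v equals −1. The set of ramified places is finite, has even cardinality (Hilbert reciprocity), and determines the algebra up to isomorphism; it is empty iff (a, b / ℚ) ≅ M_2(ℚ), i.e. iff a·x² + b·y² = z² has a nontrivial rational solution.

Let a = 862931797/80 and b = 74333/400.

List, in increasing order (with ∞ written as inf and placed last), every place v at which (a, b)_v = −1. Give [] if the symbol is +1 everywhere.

[5, 37, 41, 47]

Mod squares: a ≡ 88054265, b ≡ 1517. Check v ∈ {∞, 2, 5, 7, 13, 19, 37, 41, 47}.
v=13: a=13^1·(≡2), b=13^0·(≡9) mod 13; (2|13)=-1, (9|13)=+1; (−1)^{1·0·6}·(-1)^0·(+1)^1 = +1.
v=41: a=41^1·(≡14), b=41^1·(≡36) mod 41; (14|41)=-1, (36|41)=+1; (−1)^{1·1·20}·(-1)^1·(+1)^1 = -1.
v=7: a=7^2·(≡5), b=7^2·(≡5) mod 7; (5|7)=-1, (5|7)=-1; (−1)^{2·2·3}·(-1)^2·(-1)^2 = +1.
v=2: v_2(a)=-4, v_2(b)=-4; units ≡ 1, 5 (mod 8); ε·ε+αω+βω = 0·0+-4·1+-4·0 ≡ 0  ⇒  (a,b)_2 = +1.
v=37: a=37^1·(≡2), b=37^1·(≡9) mod 37; (2|37)=-1, (9|37)=+1; (−1)^{1·1·18}·(-1)^1·(+1)^1 = -1.
v=47: a=47^1·(≡18), b=47^0·(≡5) mod 47; (18|47)=+1, (5|47)=-1; (−1)^{1·0·23}·(+1)^0·(-1)^1 = -1.
v=5: a=5^-1·(≡2), b=5^-2·(≡3) mod 5; (2|5)=-1, (3|5)=-1; (−1)^{-1·-2·2}·(-1)^-2·(-1)^-1 = -1.
v=19: a=19^1·(≡18), b=19^0·(≡5) mod 19; (18|19)=-1, (5|19)=+1; (−1)^{1·0·9}·(-1)^0·(+1)^1 = +1.
v=∞: 88054265 > 0 and 1517 > 0  ⇒  (a,b)_∞ = +1.
Ram(88054265, 1517) = {5, 37, 41, 47}; no ℚ_5-point on the conic.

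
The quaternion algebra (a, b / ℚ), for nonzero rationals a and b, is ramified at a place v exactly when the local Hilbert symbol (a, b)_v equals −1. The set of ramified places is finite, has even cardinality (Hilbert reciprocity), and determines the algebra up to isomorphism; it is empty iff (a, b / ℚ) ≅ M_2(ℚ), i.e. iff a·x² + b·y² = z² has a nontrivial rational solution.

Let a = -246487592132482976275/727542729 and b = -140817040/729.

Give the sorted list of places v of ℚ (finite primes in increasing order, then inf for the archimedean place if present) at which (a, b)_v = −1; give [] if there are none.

(a, b) ≡ (-91, -10465) mod (ℚ^×)²; places V = {2, 3, 5, 7, 11, 13, 17, 23, 29, 37, ∞}.
(a,b)_29: α=4, u≡13; β=2, v≡16 (mod 29); (13|29)=+1, (16|29)=+1; sign (−1)^0·+1^2·+1^4 = +1.
(a,b)_3: α=-12, u≡2; β=-6, v≡2 (mod 3); (2|3)=-1, (2|3)=-1; sign (−1)^0·-1^-6·-1^-12 = +1.
(a,b)_7: α=3, u≡2; β=1, v≡6 (mod 7); (2|7)=+1, (6|7)=-1; sign (−1)^1·+1^1·-1^3 = +1.
(a,b)_37: α=-2, u≡14; β=0, v≡20 (mod 37); (14|37)=-1, (20|37)=-1; sign (−1)^0·-1^0·-1^-2 = +1.
(a,b)_23: α=2, u≡4; β=1, v≡19 (mod 23); (4|23)=+1, (19|23)=-1; sign (−1)^0·+1^1·-1^2 = +1.
(a,b)_5: α=2, u≡1; β=1, v≡3 (mod 5); (1|5)=+1, (3|5)=-1; sign (−1)^0·+1^1·-1^2 = +1.
(a,b)_∞: sgn(-91)=−, sgn(-10465)=−, so -1.
(a,b)_2: α=0, β=4; u≡5, v≡7 (mod 8); ε(u)ε(v)=0·1, αω(v)=0·0, βω(u)=4·1; sum ≡ 0  ⇒  +1.
(a,b)_13: α=3, u≡2; β=1, v≡1 (mod 13); (2|13)=-1, (1|13)=+1; sign (−1)^0·-1^1·+1^3 = -1.
(a,b)_17: α=2, u≡3; β=0, v≡11 (mod 17); (3|17)=-1, (11|17)=-1; sign (−1)^0·-1^0·-1^2 = +1.
(a,b)_11: α=2, u≡8; β=0, v≡7 (mod 11); (8|11)=-1, (7|11)=-1; sign (−1)^0·-1^0·-1^2 = +1.
(-91, -10465 / ℚ) ramifies at {13, ∞}: a division algebra.

[13, inf]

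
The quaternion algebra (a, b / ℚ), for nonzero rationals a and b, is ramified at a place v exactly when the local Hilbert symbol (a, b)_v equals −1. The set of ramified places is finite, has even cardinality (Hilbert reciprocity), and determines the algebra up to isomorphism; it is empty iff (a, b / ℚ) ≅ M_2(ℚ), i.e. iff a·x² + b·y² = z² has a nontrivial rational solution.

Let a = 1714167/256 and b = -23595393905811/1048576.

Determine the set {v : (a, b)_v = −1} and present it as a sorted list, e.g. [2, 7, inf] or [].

(a, b) ≡ (23, -299) mod (ℚ^×)²; places V = {2, 3, 7, 13, 23, ∞}.
(a,b)_13: α=2, u≡9; β=3, v≡3 (mod 13); (9|13)=+1, (3|13)=+1; sign (−1)^0·+1^3·+1^2 = +1.
(a,b)_∞: sgn(23)=+, sgn(-299)=−, so +1.
(a,b)_3: α=2, u≡2; β=4, v≡1 (mod 3); (2|3)=-1, (1|3)=+1; sign (−1)^0·-1^4·+1^2 = +1.
(a,b)_2: α=-8, β=-20; u≡7, v≡5 (mod 8); ε(u)ε(v)=1·0, αω(v)=-8·1, βω(u)=-20·0; sum ≡ 0  ⇒  +1.
(a,b)_23: α=1, u≡3; β=1, v≡11 (mod 23); (3|23)=+1, (11|23)=-1; sign (−1)^1·+1^1·-1^1 = +1.
(a,b)_7: α=2, u≡1; β=8, v≡2 (mod 7); (1|7)=+1, (2|7)=+1; sign (−1)^0·+1^8·+1^2 = +1.
Ram(a, b) = ∅: the form 23·x² + -299·y² − z² is isotropic over every ℚ_v, so by Hasse–Minkowski it is isotropic over ℚ.

[]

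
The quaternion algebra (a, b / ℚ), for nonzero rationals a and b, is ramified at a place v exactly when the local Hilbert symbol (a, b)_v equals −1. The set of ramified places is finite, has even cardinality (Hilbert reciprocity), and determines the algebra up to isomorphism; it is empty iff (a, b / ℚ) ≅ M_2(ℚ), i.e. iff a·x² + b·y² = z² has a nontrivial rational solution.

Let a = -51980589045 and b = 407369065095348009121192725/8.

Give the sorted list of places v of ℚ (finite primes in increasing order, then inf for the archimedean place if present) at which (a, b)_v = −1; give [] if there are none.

[2, 5, 29, 31, 37, 41]

Mod squares: a ≡ -47732405, b ≡ 16058. Check v ∈ {∞, 2, 3, 5, 7, 11, 13, 29, 31, 37, 41}.
v=37: a=37^1·(≡2), b=37^3·(≡25) mod 37; (2|37)=-1, (25|37)=+1; (−1)^{1·3·18}·(-1)^3·(+1)^1 = -1.
v=41: a=41^1·(≡16), b=41^2·(≡35) mod 41; (16|41)=+1, (35|41)=-1; (−1)^{1·2·20}·(+1)^2·(-1)^1 = -1.
v=11: a=11^2·(≡1), b=11^4·(≡3) mod 11; (1|11)=+1, (3|11)=+1; (−1)^{2·4·5}·(+1)^4·(+1)^2 = +1.
v=2: v_2(a)=0, v_2(b)=-3; units ≡ 3, 5 (mod 8); ε·ε+αω+βω = 1·0+0·1+-3·1 ≡ 1  ⇒  (a,b)_2 = -1.
v=29: a=29^1·(≡12), b=29^2·(≡11) mod 29; (12|29)=-1, (11|29)=-1; (−1)^{1·2·14}·(-1)^2·(-1)^1 = -1.
v=∞: -47732405 < 0 and 16058 > 0  ⇒  (a,b)_∞ = +1.
v=5: a=5^1·(≡1), b=5^2·(≡3) mod 5; (1|5)=+1, (3|5)=-1; (−1)^{1·2·2}·(+1)^2·(-1)^1 = -1.
v=13: a=13^0·(≡5), b=13^2·(≡10) mod 13; (5|13)=-1, (10|13)=+1; (−1)^{0·2·6}·(-1)^2·(+1)^0 = +1.
v=31: a=31^1·(≡29), b=31^3·(≡12) mod 31; (29|31)=-1, (12|31)=-1; (−1)^{1·3·15}·(-1)^3·(-1)^1 = -1.
v=3: a=3^2·(≡1), b=3^2·(≡2) mod 3; (1|3)=+1, (2|3)=-1; (−1)^{2·2·1}·(+1)^2·(-1)^2 = +1.
v=7: a=7^1·(≡1), b=7^3·(≡3) mod 7; (1|7)=+1, (3|7)=-1; (−1)^{1·3·3}·(+1)^3·(-1)^1 = +1.
(-47732405, 16058 / ℚ) ramifies at {2, 5, 29, 31, 37, 41}: a division algebra.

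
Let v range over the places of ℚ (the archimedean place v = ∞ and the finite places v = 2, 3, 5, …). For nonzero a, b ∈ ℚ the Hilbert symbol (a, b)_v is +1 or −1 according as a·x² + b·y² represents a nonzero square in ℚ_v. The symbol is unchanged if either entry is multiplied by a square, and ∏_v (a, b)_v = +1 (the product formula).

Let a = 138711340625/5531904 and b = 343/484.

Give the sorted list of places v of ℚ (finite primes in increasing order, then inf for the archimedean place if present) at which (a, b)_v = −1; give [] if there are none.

(a, b) ≡ (230945, 7) mod (ℚ^×)²; places V = {2, 3, 5, 7, 11, 13, 17, 19, 31, ∞}.
(a,b)_7: α=-4, u≡4; β=3, v≡1 (mod 7); (4|7)=+1, (1|7)=+1; sign (−1)^0·+1^3·+1^-4 = +1.
(a,b)_5: α=5, u≡1; β=0, v≡2 (mod 5); (1|5)=+1, (2|5)=-1; sign (−1)^0·+1^0·-1^5 = -1.
(a,b)_∞: sgn(230945)=+, sgn(7)=+, so +1.
(a,b)_17: α=1, u≡15; β=0, v≡11 (mod 17); (15|17)=+1, (11|17)=-1; sign (−1)^0·+1^0·-1^1 = -1.
(a,b)_13: α=1, u≡6; β=0, v≡6 (mod 13); (6|13)=-1, (6|13)=-1; sign (−1)^0·-1^0·-1^1 = -1.
(a,b)_31: α=2, u≡12; β=0, v≡5 (mod 31); (12|31)=-1, (5|31)=+1; sign (−1)^0·-1^0·+1^2 = +1.
(a,b)_3: α=-2, u≡2; β=0, v≡1 (mod 3); (2|3)=-1, (1|3)=+1; sign (−1)^0·-1^0·+1^-2 = +1.
(a,b)_2: α=-8, β=-2; u≡1, v≡7 (mod 8); ε(u)ε(v)=0·1, αω(v)=-8·0, βω(u)=-2·0; sum ≡ 0  ⇒  +1.
(a,b)_11: α=1, u≡8; β=-2, v≡6 (mod 11); (8|11)=-1, (6|11)=-1; sign (−1)^0·-1^-2·-1^1 = -1.
(a,b)_19: α=1, u≡14; β=0, v≡17 (mod 19); (14|19)=-1, (17|19)=+1; sign (−1)^0·-1^0·+1^1 = +1.
(230945, 7 / ℚ) ramifies at {5, 11, 13, 17}: a division algebra.

[5, 11, 13, 17]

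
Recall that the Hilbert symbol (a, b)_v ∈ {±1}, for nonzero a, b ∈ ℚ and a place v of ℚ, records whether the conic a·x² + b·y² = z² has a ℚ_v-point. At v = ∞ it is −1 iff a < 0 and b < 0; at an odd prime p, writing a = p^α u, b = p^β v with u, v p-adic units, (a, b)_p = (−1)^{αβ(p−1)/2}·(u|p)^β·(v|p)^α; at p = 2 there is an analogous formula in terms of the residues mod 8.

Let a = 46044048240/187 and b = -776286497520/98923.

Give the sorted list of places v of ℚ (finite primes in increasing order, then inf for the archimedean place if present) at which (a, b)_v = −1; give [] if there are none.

[5, 11, 17, 19]

(a, b) ≡ (2805, -17765) mod (ℚ^×)²; places V = {2, 3, 5, 11, 17, 19, 23, 31, ∞}.
(a,b)_19: α=2, u≡13; β=1, v≡18 (mod 19); (13|19)=-1, (18|19)=-1; sign (−1)^0·-1^1·-1^2 = -1.
(a,b)_2: α=4, β=4; u≡5, v≡3 (mod 8); ε(u)ε(v)=0·1, αω(v)=4·1, βω(u)=4·1; sum ≡ 0  ⇒  +1.
(a,b)_5: α=1, u≡4; β=1, v≡2 (mod 5); (4|5)=+1, (2|5)=-1; sign (−1)^0·+1^1·-1^1 = -1.
(a,b)_17: α=-1, u≡6; β=-1, v≡4 (mod 17); (6|17)=-1, (4|17)=+1; sign (−1)^0·-1^-1·+1^-1 = -1.
(a,b)_31: α=0, u≡22; β=2, v≡27 (mod 31); (22|31)=-1, (27|31)=-1; sign (−1)^0·-1^2·-1^0 = +1.
(a,b)_23: α=0, u≡22; β=-2, v≡10 (mod 23); (22|23)=-1, (10|23)=-1; sign (−1)^0·-1^-2·-1^0 = +1.
(a,b)_3: α=13, u≡2; β=12, v≡1 (mod 3); (2|3)=-1, (1|3)=+1; sign (−1)^0·-1^12·+1^13 = +1.
(a,b)_∞: sgn(2805)=+, sgn(-17765)=−, so +1.
(a,b)_11: α=-1, u≡6; β=-1, v≡10 (mod 11); (6|11)=-1, (10|11)=-1; sign (−1)^1·-1^-1·-1^-1 = -1.
|Ram(2805, -17765)| = 4, even; anisotropic at {5, 11, 17, 19}.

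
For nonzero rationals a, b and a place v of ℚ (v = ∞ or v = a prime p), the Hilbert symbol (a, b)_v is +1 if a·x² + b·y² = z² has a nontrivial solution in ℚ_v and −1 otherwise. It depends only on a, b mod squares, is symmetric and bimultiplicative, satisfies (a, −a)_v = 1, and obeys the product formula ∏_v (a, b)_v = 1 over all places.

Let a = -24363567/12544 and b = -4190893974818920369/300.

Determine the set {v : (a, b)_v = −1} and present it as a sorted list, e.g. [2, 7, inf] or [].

[3, 7, 13, 19, 23, inf]

Mod squares: a ≡ -9367, b ≡ -646969323. Check v ∈ {∞, 2, 3, 5, 7, 11, 13, 17, 19, 23, 29}.
v=11: a=11^0·(≡9), b=11^3·(≡5) mod 11; (9|11)=+1, (5|11)=+1; (−1)^{0·3·5}·(+1)^3·(+1)^0 = +1.
v=19: a=19^1·(≡9), b=19^3·(≡16) mod 19; (9|19)=+1, (16|19)=+1; (−1)^{1·3·9}·(+1)^3·(+1)^1 = -1.
v=7: a=7^-2·(≡6), b=7^1·(≡3) mod 7; (6|7)=-1, (3|7)=-1; (−1)^{-2·1·3}·(-1)^1·(-1)^-2 = -1.
v=2: v_2(a)=-8, v_2(b)=-2; units ≡ 1, 5 (mod 8); ε·ε+αω+βω = 0·0+-8·1+-2·0 ≡ 0  ⇒  (a,b)_2 = +1.
v=∞: -9367 < 0 and -646969323 < 0  ⇒  (a,b)_∞ = -1.
v=17: a=17^3·(≡6), b=17^1·(≡10) mod 17; (6|17)=-1, (10|17)=-1; (−1)^{3·1·8}·(-1)^1·(-1)^3 = +1.
v=23: a=23^0·(≡14), b=23^3·(≡5) mod 23; (14|23)=-1, (5|23)=-1; (−1)^{0·3·11}·(-1)^3·(-1)^0 = -1.
v=13: a=13^0·(≡7), b=13^1·(≡2) mod 13; (7|13)=-1, (2|13)=-1; (−1)^{0·1·6}·(-1)^1·(-1)^0 = -1.
v=3: a=3^2·(≡2), b=3^-1·(≡2) mod 3; (2|3)=-1, (2|3)=-1; (−1)^{2·-1·1}·(-1)^-1·(-1)^2 = -1.
v=29: a=29^1·(≡24), b=29^3·(≡24) mod 29; (24|29)=+1, (24|29)=+1; (−1)^{1·3·14}·(+1)^3·(+1)^1 = +1.
v=5: a=5^0·(≡2), b=5^-2·(≡3) mod 5; (2|5)=-1, (3|5)=-1; (−1)^{0·-2·2}·(-1)^-2·(-1)^0 = +1.
Ram(-9367, -646969323) = {3, 7, 13, 19, 23, ∞}; no ℚ_3-point on the conic.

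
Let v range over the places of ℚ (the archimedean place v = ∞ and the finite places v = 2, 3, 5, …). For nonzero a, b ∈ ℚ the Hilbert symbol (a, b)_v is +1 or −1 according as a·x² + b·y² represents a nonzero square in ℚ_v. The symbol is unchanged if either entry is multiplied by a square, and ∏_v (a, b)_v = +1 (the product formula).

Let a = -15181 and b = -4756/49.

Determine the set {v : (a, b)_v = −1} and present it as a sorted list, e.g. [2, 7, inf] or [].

[2, 19, 29, 41, 47, inf]

Mod squares: a ≡ -15181, b ≡ -1189. Check v ∈ {∞, 2, 7, 17, 19, 29, 41, 47}.
v=47: a=47^1·(≡6), b=47^0·(≡19) mod 47; (6|47)=+1, (19|47)=-1; (−1)^{1·0·23}·(+1)^0·(-1)^1 = -1.
v=17: a=17^1·(≡8), b=17^0·(≡15) mod 17; (8|17)=+1, (15|17)=+1; (−1)^{1·0·8}·(+1)^0·(+1)^1 = +1.
v=29: a=29^0·(≡15), b=29^1·(≡15) mod 29; (15|29)=-1, (15|29)=-1; (−1)^{0·1·14}·(-1)^1·(-1)^0 = -1.
v=7: a=7^0·(≡2), b=7^-2·(≡4) mod 7; (2|7)=+1, (4|7)=+1; (−1)^{0·-2·3}·(+1)^-2·(+1)^0 = +1.
v=19: a=19^1·(≡18), b=19^0·(≡15) mod 19; (18|19)=-1, (15|19)=-1; (−1)^{1·0·9}·(-1)^0·(-1)^1 = -1.
v=∞: -15181 < 0 and -1189 < 0  ⇒  (a,b)_∞ = -1.
v=2: v_2(a)=0, v_2(b)=2; units ≡ 3, 3 (mod 8); ε·ε+αω+βω = 1·1+0·1+2·1 ≡ 1  ⇒  (a,b)_2 = -1.
v=41: a=41^0·(≡30), b=41^1·(≡6) mod 41; (30|41)=-1, (6|41)=-1; (−1)^{0·1·20}·(-1)^1·(-1)^0 = -1.
|Ram(-15181, -1189)| = 6, even; anisotropic at {2, 19, 29, 41, 47, ∞}.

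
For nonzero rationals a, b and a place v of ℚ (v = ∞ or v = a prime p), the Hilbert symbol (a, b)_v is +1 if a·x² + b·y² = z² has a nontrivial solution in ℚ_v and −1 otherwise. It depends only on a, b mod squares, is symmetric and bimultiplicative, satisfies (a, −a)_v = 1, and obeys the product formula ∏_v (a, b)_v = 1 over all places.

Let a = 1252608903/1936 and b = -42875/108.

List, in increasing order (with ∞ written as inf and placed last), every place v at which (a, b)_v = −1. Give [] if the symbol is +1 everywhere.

[2, 5]

(a, b) ≡ (7, -105) mod (ℚ^×)²; places V = {2, 3, 5, 7, 11, 13, ∞}.
(a,b)_2: α=-4, β=-2; u≡7, v≡7 (mod 8); ε(u)ε(v)=1·1, αω(v)=-4·0, βω(u)=-2·0; sum ≡ 1  ⇒  -1.
(a,b)_7: α=7, u≡4; β=3, v≡5 (mod 7); (4|7)=+1, (5|7)=-1; sign (−1)^1·+1^3·-1^7 = +1.
(a,b)_5: α=0, u≡3; β=3, v≡4 (mod 5); (3|5)=-1, (4|5)=+1; sign (−1)^0·-1^3·+1^0 = -1.
(a,b)_3: α=2, u≡1; β=-3, v≡1 (mod 3); (1|3)=+1, (1|3)=+1; sign (−1)^0·+1^-3·+1^2 = +1.
(a,b)_11: α=-2, u≡8; β=0, v≡4 (mod 11); (8|11)=-1, (4|11)=+1; sign (−1)^0·-1^0·+1^-2 = +1.
(a,b)_13: α=2, u≡11; β=0, v≡3 (mod 13); (11|13)=-1, (3|13)=+1; sign (−1)^0·-1^0·+1^2 = +1.
(a,b)_∞: sgn(7)=+, sgn(-105)=−, so +1.
Ram(7, -105) = {2, 5}; no ℚ_2-point on the conic.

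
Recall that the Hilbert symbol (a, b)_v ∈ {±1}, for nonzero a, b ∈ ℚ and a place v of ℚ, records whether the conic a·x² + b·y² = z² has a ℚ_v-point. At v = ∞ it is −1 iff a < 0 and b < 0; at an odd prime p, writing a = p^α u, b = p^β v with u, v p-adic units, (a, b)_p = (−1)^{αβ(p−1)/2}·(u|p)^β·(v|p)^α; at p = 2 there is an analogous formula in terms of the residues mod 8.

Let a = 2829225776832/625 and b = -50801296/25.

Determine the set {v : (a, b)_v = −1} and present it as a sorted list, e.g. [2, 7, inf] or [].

Mod squares: a ≡ 593147, b ≡ -3175081. Check v ∈ {∞, 2, 3, 5, 7, 13, 17, 23, 37, 41}.
v=37: a=37^1·(≡16), b=37^1·(≡1) mod 37; (16|37)=+1, (1|37)=+1; (−1)^{1·1·18}·(+1)^1·(+1)^1 = +1.
v=∞: 593147 > 0 and -3175081 < 0  ⇒  (a,b)_∞ = +1.
v=7: a=7^2·(≡2), b=7^1·(≡5) mod 7; (2|7)=+1, (5|7)=-1; (−1)^{2·1·3}·(+1)^1·(-1)^2 = +1.
v=5: a=5^-4·(≡2), b=5^-2·(≡4) mod 5; (2|5)=-1, (4|5)=+1; (−1)^{-4·-2·2}·(-1)^-2·(+1)^-4 = +1.
v=23: a=23^1·(≡13), b=23^1·(≡15) mod 23; (13|23)=+1, (15|23)=-1; (−1)^{1·1·11}·(+1)^1·(-1)^1 = +1.
v=3: a=3^2·(≡2), b=3^0·(≡2) mod 3; (2|3)=-1, (2|3)=-1; (−1)^{2·0·1}·(-1)^0·(-1)^2 = +1.
v=2: v_2(a)=6, v_2(b)=4; units ≡ 3, 7 (mod 8); ε·ε+αω+βω = 1·1+6·0+4·1 ≡ 1  ⇒  (a,b)_2 = -1.
v=17: a=17^1·(≡7), b=17^0·(≡1) mod 17; (7|17)=-1, (1|17)=+1; (−1)^{1·0·8}·(-1)^0·(+1)^1 = +1.
v=13: a=13^2·(≡9), b=13^1·(≡5) mod 13; (9|13)=+1, (5|13)=-1; (−1)^{2·1·6}·(+1)^1·(-1)^2 = +1.
v=41: a=41^1·(≡34), b=41^1·(≡33) mod 41; (34|41)=-1, (33|41)=+1; (−1)^{1·1·20}·(-1)^1·(+1)^1 = -1.
(593147, -3175081 / ℚ) ramifies at {2, 41}: a division algebra.

[2, 41]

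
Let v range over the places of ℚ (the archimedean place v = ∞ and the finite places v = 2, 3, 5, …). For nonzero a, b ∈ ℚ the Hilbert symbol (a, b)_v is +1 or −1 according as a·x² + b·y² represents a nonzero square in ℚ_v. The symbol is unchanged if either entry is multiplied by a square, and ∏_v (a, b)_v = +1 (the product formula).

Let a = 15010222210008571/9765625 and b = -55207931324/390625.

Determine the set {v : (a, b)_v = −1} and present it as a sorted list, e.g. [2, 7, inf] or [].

[19, 37]

Mod squares: a ≡ 259, b ≡ -4199. Check v ∈ {∞, 2, 5, 7, 13, 17, 19, 37}.
v=2: v_2(a)=0, v_2(b)=2; units ≡ 3, 1 (mod 8); ε·ε+αω+βω = 1·0+0·0+2·1 ≡ 0  ⇒  (a,b)_2 = +1.
v=13: a=13^2·(≡1), b=13^1·(≡2) mod 13; (1|13)=+1, (2|13)=-1; (−1)^{2·1·6}·(+1)^1·(-1)^2 = +1.
v=37: a=37^3·(≡1), b=37^2·(≡18) mod 37; (1|37)=+1, (18|37)=-1; (−1)^{3·2·18}·(+1)^2·(-1)^3 = -1.
v=∞: 259 > 0 and -4199 < 0  ⇒  (a,b)_∞ = +1.
v=19: a=19^2·(≡10), b=19^1·(≡11) mod 19; (10|19)=-1, (11|19)=+1; (−1)^{2·1·9}·(-1)^1·(+1)^2 = -1.
v=7: a=7^5·(≡4), b=7^4·(≡4) mod 7; (4|7)=+1, (4|7)=+1; (−1)^{5·4·3}·(+1)^4·(+1)^5 = +1.
v=17: a=17^2·(≡4), b=17^1·(≡4) mod 17; (4|17)=+1, (4|17)=+1; (−1)^{2·1·8}·(+1)^1·(+1)^2 = +1.
v=5: a=5^-10·(≡1), b=5^-8·(≡1) mod 5; (1|5)=+1, (1|5)=+1; (−1)^{-10·-8·2}·(+1)^-8·(+1)^-10 = +1.
(259, -4199 / ℚ) ramifies at {19, 37}: a division algebra.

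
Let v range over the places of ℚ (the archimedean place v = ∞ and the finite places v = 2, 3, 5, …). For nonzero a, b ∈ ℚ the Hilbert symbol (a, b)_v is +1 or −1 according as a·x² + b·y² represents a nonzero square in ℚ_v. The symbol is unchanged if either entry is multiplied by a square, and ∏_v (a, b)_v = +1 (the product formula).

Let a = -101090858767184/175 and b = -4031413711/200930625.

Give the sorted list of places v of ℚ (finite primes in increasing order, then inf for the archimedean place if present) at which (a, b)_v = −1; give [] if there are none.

Mod squares: a ≡ -14147, b ≡ -391. Check v ∈ {∞, 2, 3, 5, 7, 11, 13, 17, 19, 23, 43, 47}.
v=23: a=23^2·(≡7), b=23^1·(≡1) mod 23; (7|23)=-1, (1|23)=+1; (−1)^{2·1·11}·(-1)^1·(+1)^2 = -1.
v=2: v_2(a)=4, v_2(b)=0; units ≡ 5, 1 (mod 8); ε·ε+αω+βω = 0·0+4·0+0·1 ≡ 0  ⇒  (a,b)_2 = +1.
v=13: a=13^2·(≡1), b=13^4·(≡10) mod 13; (1|13)=+1, (10|13)=+1; (−1)^{2·4·6}·(+1)^4·(+1)^2 = +1.
v=47: a=47^1·(≡27), b=47^0·(≡37) mod 47; (27|47)=+1, (37|47)=+1; (−1)^{1·0·23}·(+1)^0·(+1)^1 = +1.
v=3: a=3^0·(≡1), b=3^-8·(≡2) mod 3; (1|3)=+1, (2|3)=-1; (−1)^{0·-8·1}·(+1)^-8·(-1)^0 = +1.
v=11: a=11^2·(≡7), b=11^0·(≡1) mod 11; (7|11)=-1, (1|11)=+1; (−1)^{2·0·5}·(-1)^0·(+1)^2 = +1.
v=∞: -14147 < 0 and -391 < 0  ⇒  (a,b)_∞ = -1.
v=19: a=19^0·(≡8), b=19^2·(≡13) mod 19; (8|19)=-1, (13|19)=-1; (−1)^{0·2·9}·(-1)^2·(-1)^0 = +1.
v=5: a=5^-2·(≡3), b=5^-4·(≡1) mod 5; (3|5)=-1, (1|5)=+1; (−1)^{-2·-4·2}·(-1)^-4·(+1)^-2 = +1.
v=17: a=17^2·(≡5), b=17^1·(≡3) mod 17; (5|17)=-1, (3|17)=-1; (−1)^{2·1·8}·(-1)^1·(-1)^2 = -1.
v=43: a=43^1·(≡21), b=43^0·(≡42) mod 43; (21|43)=+1, (42|43)=-1; (−1)^{1·0·21}·(+1)^0·(-1)^1 = -1.
v=7: a=7^-1·(≡2), b=7^-2·(≡1) mod 7; (2|7)=+1, (1|7)=+1; (−1)^{-1·-2·3}·(+1)^-2·(+1)^-1 = +1.
|Ram(-14147, -391)| = 4, even; anisotropic at {17, 23, 43, ∞}.

[17, 23, 43, inf]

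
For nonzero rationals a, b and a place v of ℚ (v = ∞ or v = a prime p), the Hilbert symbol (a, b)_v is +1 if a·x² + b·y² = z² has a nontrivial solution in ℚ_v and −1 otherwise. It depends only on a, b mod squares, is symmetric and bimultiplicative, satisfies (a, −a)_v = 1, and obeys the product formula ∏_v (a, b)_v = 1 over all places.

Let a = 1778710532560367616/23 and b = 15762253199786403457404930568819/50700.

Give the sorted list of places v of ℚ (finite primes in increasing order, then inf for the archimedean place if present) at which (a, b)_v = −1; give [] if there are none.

[17, 41, 47, 53]

Mod squares: a ≡ 532933, b ≡ 45633. Check v ∈ {∞, 2, 3, 5, 7, 11, 13, 17, 19, 23, 29, 41, 47, 53}.
v=53: a=53^2·(≡27), b=53^3·(≡38) mod 53; (27|53)=-1, (38|53)=+1; (−1)^{2·3·26}·(-1)^3·(+1)^2 = -1.
v=7: a=7^2·(≡4), b=7^3·(≡2) mod 7; (4|7)=+1, (2|7)=+1; (−1)^{2·3·3}·(+1)^3·(+1)^2 = +1.
v=29: a=29^1·(≡28), b=29^2·(≡25) mod 29; (28|29)=+1, (25|29)=+1; (−1)^{1·2·14}·(+1)^2·(+1)^1 = +1.
v=5: a=5^0·(≡2), b=5^-2·(≡3) mod 5; (2|5)=-1, (3|5)=-1; (−1)^{0·-2·2}·(-1)^-2·(-1)^0 = +1.
v=11: a=11^0·(≡1), b=11^2·(≡3) mod 11; (1|11)=+1, (3|11)=+1; (−1)^{0·2·5}·(+1)^2·(+1)^0 = +1.
v=19: a=19^0·(≡3), b=19^4·(≡13) mod 19; (3|19)=-1, (13|19)=-1; (−1)^{0·4·9}·(-1)^4·(-1)^0 = +1.
v=2: v_2(a)=12, v_2(b)=-2; units ≡ 5, 1 (mod 8); ε·ε+αω+βω = 0·0+12·0+-2·1 ≡ 0  ⇒  (a,b)_2 = +1.
v=23: a=23^-1·(≡19), b=23^2·(≡16) mod 23; (19|23)=-1, (16|23)=+1; (−1)^{-1·2·11}·(-1)^2·(+1)^-1 = +1.
v=∞: 532933 > 0 and 45633 > 0  ⇒  (a,b)_∞ = +1.
v=17: a=17^1·(≡15), b=17^2·(≡10) mod 17; (15|17)=+1, (10|17)=-1; (−1)^{1·2·8}·(+1)^2·(-1)^1 = -1.
v=41: a=41^2·(≡22), b=41^3·(≡35) mod 41; (22|41)=-1, (35|41)=-1; (−1)^{2·3·20}·(-1)^3·(-1)^2 = -1.
v=47: a=47^1·(≡21), b=47^2·(≡15) mod 47; (21|47)=+1, (15|47)=-1; (−1)^{1·2·23}·(+1)^2·(-1)^1 = -1.
v=3: a=3^4·(≡1), b=3^-1·(≡1) mod 3; (1|3)=+1, (1|3)=+1; (−1)^{4·-1·1}·(+1)^-1·(+1)^4 = +1.
v=13: a=13^0·(≡8), b=13^-2·(≡1) mod 13; (8|13)=-1, (1|13)=+1; (−1)^{0·-2·6}·(-1)^-2·(+1)^0 = +1.
Ram(532933, 45633) = {17, 41, 47, 53}; no ℚ_17-point on the conic.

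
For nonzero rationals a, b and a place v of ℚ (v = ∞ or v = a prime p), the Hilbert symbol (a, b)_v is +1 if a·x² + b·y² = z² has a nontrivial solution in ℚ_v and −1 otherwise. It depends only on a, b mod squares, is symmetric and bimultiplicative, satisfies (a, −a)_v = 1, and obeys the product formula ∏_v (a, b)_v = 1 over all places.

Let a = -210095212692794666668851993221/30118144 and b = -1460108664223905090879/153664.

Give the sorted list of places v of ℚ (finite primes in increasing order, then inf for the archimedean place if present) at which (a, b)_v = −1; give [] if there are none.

[11, 17, 31, inf]

Mod squares: a ≡ -433482269, b ≡ -592999. Check v ∈ {∞, 2, 3, 7, 11, 17, 31, 37, 43, 47}.
v=7: a=7^-6·(≡4), b=7^-4·(≡6) mod 7; (4|7)=+1, (6|7)=-1; (−1)^{-6·-4·3}·(+1)^-4·(-1)^-6 = +1.
v=37: a=37^1·(≡14), b=37^1·(≡31) mod 37; (14|37)=-1, (31|37)=-1; (−1)^{1·1·18}·(-1)^1·(-1)^1 = +1.
v=2: v_2(a)=-8, v_2(b)=-6; units ≡ 3, 1 (mod 8); ε·ε+αω+βω = 1·0+-8·0+-6·1 ≡ 0  ⇒  (a,b)_2 = +1.
v=17: a=17^5·(≡5), b=17^4·(≡12) mod 17; (5|17)=-1, (12|17)=-1; (−1)^{5·4·8}·(-1)^4·(-1)^5 = -1.
v=31: a=31^1·(≡22), b=31^1·(≡12) mod 31; (22|31)=-1, (12|31)=-1; (−1)^{1·1·15}·(-1)^1·(-1)^1 = -1.
v=∞: -433482269 < 0 and -592999 < 0  ⇒  (a,b)_∞ = -1.
v=3: a=3^0·(≡1), b=3^2·(≡2) mod 3; (1|3)=+1, (2|3)=-1; (−1)^{0·2·1}·(+1)^2·(-1)^0 = +1.
v=43: a=43^3·(≡35), b=43^2·(≡10) mod 43; (35|43)=+1, (10|43)=+1; (−1)^{3·2·21}·(+1)^2·(+1)^3 = +1.
v=47: a=47^1·(≡34), b=47^1·(≡13) mod 47; (34|47)=+1, (13|47)=-1; (−1)^{1·1·23}·(+1)^1·(-1)^1 = +1.
v=11: a=11^13·(≡2), b=11^7·(≡6) mod 11; (2|11)=-1, (6|11)=-1; (−1)^{13·7·5}·(-1)^7·(-1)^13 = -1.
|Ram(-433482269, -592999)| = 4, even; anisotropic at {11, 17, 31, ∞}.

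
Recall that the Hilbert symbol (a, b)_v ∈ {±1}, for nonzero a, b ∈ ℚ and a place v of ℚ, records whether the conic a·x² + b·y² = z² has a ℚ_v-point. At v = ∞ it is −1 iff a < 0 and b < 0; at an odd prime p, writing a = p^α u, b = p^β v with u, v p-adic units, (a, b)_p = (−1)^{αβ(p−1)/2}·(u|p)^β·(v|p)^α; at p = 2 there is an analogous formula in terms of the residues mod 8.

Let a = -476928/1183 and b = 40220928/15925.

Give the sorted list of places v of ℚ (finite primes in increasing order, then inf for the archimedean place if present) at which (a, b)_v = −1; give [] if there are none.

[13, 23]

Mod squares: a ≡ -161, b ≡ 429. Check v ∈ {∞, 2, 3, 5, 7, 11, 13, 23}.
v=3: a=3^4·(≡1), b=3^3·(≡2) mod 3; (1|3)=+1, (2|3)=-1; (−1)^{4·3·1}·(+1)^3·(-1)^4 = +1.
v=11: a=11^0·(≡9), b=11^1·(≡6) mod 11; (9|11)=+1, (6|11)=-1; (−1)^{0·1·5}·(+1)^1·(-1)^0 = +1.
v=∞: -161 < 0 and 429 > 0  ⇒  (a,b)_∞ = +1.
v=5: a=5^0·(≡4), b=5^-2·(≡4) mod 5; (4|5)=+1, (4|5)=+1; (−1)^{0·-2·2}·(+1)^-2·(+1)^0 = +1.
v=2: v_2(a)=8, v_2(b)=8; units ≡ 7, 5 (mod 8); ε·ε+αω+βω = 1·0+8·1+8·0 ≡ 0  ⇒  (a,b)_2 = +1.
v=7: a=7^-1·(≡3), b=7^-2·(≡2) mod 7; (3|7)=-1, (2|7)=+1; (−1)^{-1·-2·3}·(-1)^-2·(+1)^-1 = +1.
v=13: a=13^-2·(≡6), b=13^-1·(≡11) mod 13; (6|13)=-1, (11|13)=-1; (−1)^{-2·-1·6}·(-1)^-1·(-1)^-2 = -1.
v=23: a=23^1·(≡1), b=23^2·(≡7) mod 23; (1|23)=+1, (7|23)=-1; (−1)^{1·2·11}·(+1)^2·(-1)^1 = -1.
Ram(-161, 429) = {13, 23}; no ℚ_13-point on the conic.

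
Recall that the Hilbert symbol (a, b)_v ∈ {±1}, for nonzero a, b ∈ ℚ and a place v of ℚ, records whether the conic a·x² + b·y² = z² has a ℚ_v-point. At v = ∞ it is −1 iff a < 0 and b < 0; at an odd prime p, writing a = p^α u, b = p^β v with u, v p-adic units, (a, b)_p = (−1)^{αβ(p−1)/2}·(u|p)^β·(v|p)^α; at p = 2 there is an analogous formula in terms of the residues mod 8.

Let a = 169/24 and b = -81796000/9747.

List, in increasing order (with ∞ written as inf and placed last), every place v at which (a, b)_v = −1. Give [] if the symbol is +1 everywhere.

[2, 3]

Mod squares: a ≡ 6, b ≡ -30. Check v ∈ {∞, 2, 3, 5, 11, 13, 19}.
v=11: a=11^0·(≡2), b=11^2·(≡5) mod 11; (2|11)=-1, (5|11)=+1; (−1)^{0·2·5}·(-1)^2·(+1)^0 = +1.
v=19: a=19^0·(≡11), b=19^-2·(≡8) mod 19; (11|19)=+1, (8|19)=-1; (−1)^{0·-2·9}·(+1)^-2·(-1)^0 = +1.
v=∞: 6 > 0 and -30 < 0  ⇒  (a,b)_∞ = +1.
v=13: a=13^2·(≡6), b=13^2·(≡12) mod 13; (6|13)=-1, (12|13)=+1; (−1)^{2·2·6}·(-1)^2·(+1)^2 = +1.
v=2: v_2(a)=-3, v_2(b)=5; units ≡ 3, 1 (mod 8); ε·ε+αω+βω = 1·0+-3·0+5·1 ≡ 1  ⇒  (a,b)_2 = -1.
v=5: a=5^0·(≡1), b=5^3·(≡1) mod 5; (1|5)=+1, (1|5)=+1; (−1)^{0·3·2}·(+1)^3·(+1)^0 = +1.
v=3: a=3^-1·(≡2), b=3^-3·(≡2) mod 3; (2|3)=-1, (2|3)=-1; (−1)^{-1·-3·1}·(-1)^-3·(-1)^-1 = -1.
Ram(6, -30) = {2, 3}; no ℚ_2-point on the conic.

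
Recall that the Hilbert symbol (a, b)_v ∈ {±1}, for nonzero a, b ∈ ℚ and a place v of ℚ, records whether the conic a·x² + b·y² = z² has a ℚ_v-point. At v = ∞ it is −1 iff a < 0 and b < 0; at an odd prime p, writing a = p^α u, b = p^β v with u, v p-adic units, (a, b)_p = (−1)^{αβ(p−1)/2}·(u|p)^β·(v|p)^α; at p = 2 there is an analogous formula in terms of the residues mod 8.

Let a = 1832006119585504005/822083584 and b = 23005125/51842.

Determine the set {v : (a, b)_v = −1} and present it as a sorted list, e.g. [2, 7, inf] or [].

[2, 5]

(a, b) ≡ (5, 10) mod (ℚ^×)²; places V = {2, 3, 5, 7, 11, 13, 23, ∞}.
(a,b)_∞: sgn(5)=+, sgn(10)=+, so +1.
(a,b)_2: α=-24, β=-1; u≡5, v≡5 (mod 8); ε(u)ε(v)=0·0, αω(v)=-24·1, βω(u)=-1·1; sum ≡ 1  ⇒  -1.
(a,b)_11: α=6, u≡5; β=2, v≡10 (mod 11); (5|11)=+1, (10|11)=-1; sign (−1)^0·+1^2·-1^6 = +1.
(a,b)_5: α=1, u≡4; β=3, v≡3 (mod 5); (4|5)=+1, (3|5)=-1; sign (−1)^0·+1^3·-1^1 = -1.
(a,b)_13: α=6, u≡6; β=2, v≡12 (mod 13); (6|13)=-1, (12|13)=+1; sign (−1)^0·-1^2·+1^6 = +1.
(a,b)_3: α=4, u≡2; β=2, v≡1 (mod 3); (2|3)=-1, (1|3)=+1; sign (−1)^0·-1^2·+1^4 = +1.
(a,b)_23: α=2, u≡17; β=-2, v≡7 (mod 23); (17|23)=-1, (7|23)=-1; sign (−1)^0·-1^-2·-1^2 = +1.
(a,b)_7: α=-2, u≡3; β=-2, v≡3 (mod 7); (3|7)=-1, (3|7)=-1; sign (−1)^0·-1^-2·-1^-2 = +1.
|Ram(5, 10)| = 2, even; anisotropic at {2, 5}.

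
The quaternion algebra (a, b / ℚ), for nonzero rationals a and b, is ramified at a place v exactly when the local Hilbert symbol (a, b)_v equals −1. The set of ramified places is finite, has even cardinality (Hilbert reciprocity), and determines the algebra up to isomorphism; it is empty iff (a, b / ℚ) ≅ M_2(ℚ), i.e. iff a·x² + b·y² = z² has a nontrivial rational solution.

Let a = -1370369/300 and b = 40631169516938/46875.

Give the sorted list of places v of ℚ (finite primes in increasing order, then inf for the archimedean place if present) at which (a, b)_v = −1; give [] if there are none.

[2, 11, 13, 17]

(a, b) ≡ (-3003, 7854) mod (ℚ^×)²; places V = {2, 3, 5, 7, 11, 13, 17, 37, ∞}.
(a,b)_2: α=-2, β=1; u≡5, v≡7 (mod 8); ε(u)ε(v)=0·1, αω(v)=-2·0, βω(u)=1·1; sum ≡ 1  ⇒  -1.
(a,b)_17: α=0, u≡14; β=1, v≡10 (mod 17); (14|17)=-1, (10|17)=-1; sign (−1)^0·-1^1·-1^0 = -1.
(a,b)_7: α=1, u≡5; β=3, v≡2 (mod 7); (5|7)=-1, (2|7)=+1; sign (−1)^1·-1^3·+1^1 = +1.
(a,b)_37: α=2, u≡18; β=4, v≡12 (mod 37); (18|37)=-1, (12|37)=+1; sign (−1)^0·-1^4·+1^2 = +1.
(a,b)_∞: sgn(-3003)=−, sgn(7854)=+, so +1.
(a,b)_11: α=1, u≡6; β=1, v≡6 (mod 11); (6|11)=-1, (6|11)=-1; sign (−1)^1·-1^1·-1^1 = -1.
(a,b)_13: α=1, u≡4; β=2, v≡2 (mod 13); (4|13)=+1, (2|13)=-1; sign (−1)^0·+1^2·-1^1 = -1.
(a,b)_3: α=-1, u≡1; β=-1, v≡2 (mod 3); (1|3)=+1, (2|3)=-1; sign (−1)^1·+1^-1·-1^-1 = +1.
(a,b)_5: α=-2, u≡3; β=-6, v≡1 (mod 5); (3|5)=-1, (1|5)=+1; sign (−1)^0·-1^-6·+1^-2 = +1.
(-3003, 7854 / ℚ) ramifies at {2, 11, 13, 17}: a division algebra.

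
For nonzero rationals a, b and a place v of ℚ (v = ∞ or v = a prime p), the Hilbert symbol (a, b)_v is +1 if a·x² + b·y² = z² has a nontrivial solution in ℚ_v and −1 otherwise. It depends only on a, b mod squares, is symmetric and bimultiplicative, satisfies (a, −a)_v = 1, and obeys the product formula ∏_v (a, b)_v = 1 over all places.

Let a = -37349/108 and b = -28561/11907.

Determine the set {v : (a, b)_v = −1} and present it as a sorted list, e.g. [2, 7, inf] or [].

[17, inf]

Mod squares: a ≡ -663, b ≡ -3. Check v ∈ {∞, 2, 3, 7, 13, 17}.
v=13: a=13^3·(≡12), b=13^4·(≡1) mod 13; (12|13)=+1, (1|13)=+1; (−1)^{3·4·6}·(+1)^4·(+1)^3 = +1.
v=∞: -663 < 0 and -3 < 0  ⇒  (a,b)_∞ = -1.
v=3: a=3^-3·(≡1), b=3^-5·(≡2) mod 3; (1|3)=+1, (2|3)=-1; (−1)^{-3·-5·1}·(+1)^-5·(-1)^-3 = +1.
v=17: a=17^1·(≡5), b=17^0·(≡12) mod 17; (5|17)=-1, (12|17)=-1; (−1)^{1·0·8}·(-1)^0·(-1)^1 = -1.
v=7: a=7^0·(≡1), b=7^-2·(≡4) mod 7; (1|7)=+1, (4|7)=+1; (−1)^{0·-2·3}·(+1)^-2·(+1)^0 = +1.
v=2: v_2(a)=-2, v_2(b)=0; units ≡ 1, 5 (mod 8); ε·ε+αω+βω = 0·0+-2·1+0·0 ≡ 0  ⇒  (a,b)_2 = +1.
|Ram(-663, -3)| = 2, even; anisotropic at {17, ∞}.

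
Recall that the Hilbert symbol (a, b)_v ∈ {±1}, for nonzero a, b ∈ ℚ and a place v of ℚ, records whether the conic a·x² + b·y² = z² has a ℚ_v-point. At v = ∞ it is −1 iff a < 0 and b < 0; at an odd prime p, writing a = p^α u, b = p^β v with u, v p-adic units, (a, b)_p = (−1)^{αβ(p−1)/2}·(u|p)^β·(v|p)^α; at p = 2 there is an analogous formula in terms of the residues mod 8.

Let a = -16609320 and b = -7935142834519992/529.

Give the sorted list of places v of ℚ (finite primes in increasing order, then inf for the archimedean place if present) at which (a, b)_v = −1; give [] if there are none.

[2, 5, 7, inf]

Mod squares: a ≡ -2730, b ≡ -78. Check v ∈ {∞, 2, 3, 5, 7, 13, 23, 29}.
v=2: v_2(a)=3, v_2(b)=3; units ≡ 3, 1 (mod 8); ε·ε+αω+βω = 1·0+3·0+3·1 ≡ 1  ⇒  (a,b)_2 = -1.
v=29: a=29^0·(≡24), b=29^2·(≡28) mod 29; (24|29)=+1, (28|29)=+1; (−1)^{0·2·14}·(+1)^2·(+1)^0 = +1.
v=3: a=3^3·(≡2), b=3^3·(≡1) mod 3; (2|3)=-1, (1|3)=+1; (−1)^{3·3·1}·(-1)^3·(+1)^3 = +1.
v=13: a=13^3·(≡6), b=13^5·(≡8) mod 13; (6|13)=-1, (8|13)=-1; (−1)^{3·5·6}·(-1)^5·(-1)^3 = +1.
v=∞: -2730 < 0 and -78 < 0  ⇒  (a,b)_∞ = -1.
v=23: a=23^0·(≡15), b=23^-2·(≡14) mod 23; (15|23)=-1, (14|23)=-1; (−1)^{0·-2·11}·(-1)^-2·(-1)^0 = +1.
v=7: a=7^1·(≡2), b=7^6·(≡5) mod 7; (2|7)=+1, (5|7)=-1; (−1)^{1·6·3}·(+1)^6·(-1)^1 = -1.
v=5: a=5^1·(≡1), b=5^0·(≡2) mod 5; (1|5)=+1, (2|5)=-1; (−1)^{1·0·2}·(+1)^0·(-1)^1 = -1.
(-2730, -78 / ℚ) ramifies at {2, 5, 7, ∞}: a division algebra.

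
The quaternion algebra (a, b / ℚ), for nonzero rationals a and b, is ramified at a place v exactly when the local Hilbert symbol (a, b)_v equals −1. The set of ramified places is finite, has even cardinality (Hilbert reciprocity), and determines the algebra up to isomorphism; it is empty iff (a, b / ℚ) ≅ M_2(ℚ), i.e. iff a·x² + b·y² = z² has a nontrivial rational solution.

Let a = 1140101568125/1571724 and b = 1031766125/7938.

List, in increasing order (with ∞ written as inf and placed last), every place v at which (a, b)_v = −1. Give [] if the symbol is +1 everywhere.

Mod squares: a ≡ 2431, b ≡ 10. Check v ∈ {∞, 2, 3, 5, 7, 11, 13, 17}.
v=2: v_2(a)=-2, v_2(b)=-1; units ≡ 7, 5 (mod 8); ε·ε+αω+βω = 1·0+-2·1+-1·0 ≡ 0  ⇒  (a,b)_2 = +1.
v=17: a=17^3·(≡14), b=17^2·(≡11) mod 17; (14|17)=-1, (11|17)=-1; (−1)^{3·2·8}·(-1)^2·(-1)^3 = -1.
v=7: a=7^-2·(≡1), b=7^-2·(≡5) mod 7; (1|7)=+1, (5|7)=-1; (−1)^{-2·-2·3}·(+1)^-2·(-1)^-2 = +1.
v=5: a=5^4·(≡1), b=5^3·(≡3) mod 5; (1|5)=+1, (3|5)=-1; (−1)^{4·3·2}·(+1)^3·(-1)^4 = +1.
v=∞: 2431 > 0 and 10 > 0  ⇒  (a,b)_∞ = +1.
v=13: a=13^5·(≡7), b=13^4·(≡3) mod 13; (7|13)=-1, (3|13)=+1; (−1)^{5·4·6}·(-1)^4·(+1)^5 = +1.
v=3: a=3^-6·(≡1), b=3^-4·(≡1) mod 3; (1|3)=+1, (1|3)=+1; (−1)^{-6·-4·1}·(+1)^-4·(+1)^-6 = +1.
v=11: a=11^-1·(≡5), b=11^0·(≡7) mod 11; (5|11)=+1, (7|11)=-1; (−1)^{-1·0·5}·(+1)^0·(-1)^-1 = -1.
(2431, 10 / ℚ) ramifies at {11, 17}: a division algebra.

[11, 17]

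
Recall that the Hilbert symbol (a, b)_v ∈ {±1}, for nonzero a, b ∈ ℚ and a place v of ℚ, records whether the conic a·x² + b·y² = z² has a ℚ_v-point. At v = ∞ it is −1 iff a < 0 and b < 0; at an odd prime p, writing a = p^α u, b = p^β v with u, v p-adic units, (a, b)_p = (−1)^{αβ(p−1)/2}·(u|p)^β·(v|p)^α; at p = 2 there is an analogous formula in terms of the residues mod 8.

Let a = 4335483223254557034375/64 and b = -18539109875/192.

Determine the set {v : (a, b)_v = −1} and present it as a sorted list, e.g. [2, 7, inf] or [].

Mod squares: a ≡ 53295, b ≡ -36465. Check v ∈ {∞, 2, 3, 5, 11, 13, 17, 19}.
v=17: a=17^3·(≡3), b=17^1·(≡3) mod 17; (3|17)=-1, (3|17)=-1; (−1)^{3·1·8}·(-1)^1·(-1)^3 = +1.
v=5: a=5^5·(≡4), b=5^3·(≡3) mod 5; (4|5)=+1, (3|5)=-1; (−1)^{5·3·2}·(+1)^3·(-1)^5 = -1.
v=3: a=3^1·(≡2), b=3^-1·(≡1) mod 3; (2|3)=-1, (1|3)=+1; (−1)^{1·-1·1}·(-1)^-1·(+1)^1 = +1.
v=∞: 53295 > 0 and -36465 < 0  ⇒  (a,b)_∞ = +1.
v=11: a=11^3·(≡3), b=11^1·(≡2) mod 11; (3|11)=+1, (2|11)=-1; (−1)^{3·1·5}·(+1)^1·(-1)^3 = +1.
v=19: a=19^5·(≡15), b=19^2·(≡8) mod 19; (15|19)=-1, (8|19)=-1; (−1)^{5·2·9}·(-1)^2·(-1)^5 = -1.
v=2: v_2(a)=-6, v_2(b)=-6; units ≡ 7, 7 (mod 8); ε·ε+αω+βω = 1·1+-6·0+-6·0 ≡ 1  ⇒  (a,b)_2 = -1.
v=13: a=13^4·(≡7), b=13^3·(≡12) mod 13; (7|13)=-1, (12|13)=+1; (−1)^{4·3·6}·(-1)^3·(+1)^4 = -1.
Ram(53295, -36465) = {2, 5, 13, 19}; no ℚ_2-point on the conic.

[2, 5, 13, 19]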